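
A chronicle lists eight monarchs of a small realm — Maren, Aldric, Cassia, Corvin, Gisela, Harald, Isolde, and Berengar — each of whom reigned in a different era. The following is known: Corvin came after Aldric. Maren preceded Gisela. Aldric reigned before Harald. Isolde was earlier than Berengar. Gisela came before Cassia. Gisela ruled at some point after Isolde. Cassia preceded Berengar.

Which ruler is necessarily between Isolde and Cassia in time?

Tracing the constraints gives Isolde → Gisela → Cassia, so Gisela sits after Isolde and before Cassia.
No other ruler is forced both after Isolde and before Cassia.

Gisela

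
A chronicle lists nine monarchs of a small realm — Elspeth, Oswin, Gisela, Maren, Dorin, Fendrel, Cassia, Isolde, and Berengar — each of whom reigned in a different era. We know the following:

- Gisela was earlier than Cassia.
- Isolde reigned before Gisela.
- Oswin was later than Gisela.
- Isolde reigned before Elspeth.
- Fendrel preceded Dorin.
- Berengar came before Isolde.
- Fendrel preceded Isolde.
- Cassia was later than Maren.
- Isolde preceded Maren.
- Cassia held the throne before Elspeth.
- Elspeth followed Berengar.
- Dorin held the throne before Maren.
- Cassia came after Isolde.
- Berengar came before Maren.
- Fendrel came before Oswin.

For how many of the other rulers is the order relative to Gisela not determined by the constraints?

2

Forced before Gisela: Berengar, Fendrel, and Isolde; forced after Gisela: Cassia, Elspeth, and Oswin.
That leaves Dorin and Maren with no forced order relative to Gisela — 2.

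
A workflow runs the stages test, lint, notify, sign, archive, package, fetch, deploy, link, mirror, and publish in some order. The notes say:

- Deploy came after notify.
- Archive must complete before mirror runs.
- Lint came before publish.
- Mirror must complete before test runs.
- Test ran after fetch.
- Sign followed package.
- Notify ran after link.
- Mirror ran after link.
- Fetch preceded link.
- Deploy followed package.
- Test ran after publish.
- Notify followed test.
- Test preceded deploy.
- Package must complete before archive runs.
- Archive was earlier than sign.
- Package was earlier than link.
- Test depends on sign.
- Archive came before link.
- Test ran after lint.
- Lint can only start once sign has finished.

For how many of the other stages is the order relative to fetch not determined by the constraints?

5

Forced after fetch: deploy, link, mirror, notify, and test.
That leaves archive, lint, package, publish, and sign with no forced order relative to fetch — 5.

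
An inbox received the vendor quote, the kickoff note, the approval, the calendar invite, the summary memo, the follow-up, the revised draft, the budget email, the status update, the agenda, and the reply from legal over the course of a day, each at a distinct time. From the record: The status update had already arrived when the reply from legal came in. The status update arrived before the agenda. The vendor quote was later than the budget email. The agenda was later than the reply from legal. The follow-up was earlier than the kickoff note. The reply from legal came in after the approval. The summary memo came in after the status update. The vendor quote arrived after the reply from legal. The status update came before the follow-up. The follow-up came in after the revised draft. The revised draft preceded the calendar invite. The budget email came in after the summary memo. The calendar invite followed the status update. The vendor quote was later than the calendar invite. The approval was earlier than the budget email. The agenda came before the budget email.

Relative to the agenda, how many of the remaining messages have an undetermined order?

Forced before the agenda: the approval, the reply from legal, and the status update; forced after the agenda: the budget email and the vendor quote.
That leaves the calendar invite, the follow-up, the kickoff note, the revised draft, and the summary memo with no forced order relative to the agenda — 5.

5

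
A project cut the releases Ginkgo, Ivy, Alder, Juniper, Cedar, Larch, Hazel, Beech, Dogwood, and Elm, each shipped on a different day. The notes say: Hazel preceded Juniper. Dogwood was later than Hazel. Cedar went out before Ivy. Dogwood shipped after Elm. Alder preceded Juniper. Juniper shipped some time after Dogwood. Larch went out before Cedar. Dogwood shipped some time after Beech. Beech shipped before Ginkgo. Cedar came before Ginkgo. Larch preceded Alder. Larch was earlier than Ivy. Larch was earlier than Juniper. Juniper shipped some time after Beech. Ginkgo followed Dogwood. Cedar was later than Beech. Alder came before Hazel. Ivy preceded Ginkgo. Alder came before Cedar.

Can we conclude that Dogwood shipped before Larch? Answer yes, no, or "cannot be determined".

no

Tracing the constraints gives Larch → Alder → Hazel → Dogwood, so Larch must come before Dogwood.
That means Dogwood cannot be before Larch.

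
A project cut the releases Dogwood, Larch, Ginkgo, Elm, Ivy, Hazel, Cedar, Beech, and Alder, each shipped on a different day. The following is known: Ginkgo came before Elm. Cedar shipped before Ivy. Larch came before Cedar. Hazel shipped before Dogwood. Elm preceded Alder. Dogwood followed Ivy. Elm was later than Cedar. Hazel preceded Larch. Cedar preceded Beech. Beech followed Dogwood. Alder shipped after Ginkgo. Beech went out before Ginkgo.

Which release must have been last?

Alder

Every other release has a chain of constraints placing it before Alder, so Alder is last.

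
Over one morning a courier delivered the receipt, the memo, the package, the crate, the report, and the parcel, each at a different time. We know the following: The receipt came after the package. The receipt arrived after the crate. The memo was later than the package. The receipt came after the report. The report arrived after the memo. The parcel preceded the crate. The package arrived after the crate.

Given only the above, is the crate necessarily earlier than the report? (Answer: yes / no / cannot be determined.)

Chain the constraints: the crate → the package → the memo → the report. Each link is directly stated, so the crate comes before the report.

yes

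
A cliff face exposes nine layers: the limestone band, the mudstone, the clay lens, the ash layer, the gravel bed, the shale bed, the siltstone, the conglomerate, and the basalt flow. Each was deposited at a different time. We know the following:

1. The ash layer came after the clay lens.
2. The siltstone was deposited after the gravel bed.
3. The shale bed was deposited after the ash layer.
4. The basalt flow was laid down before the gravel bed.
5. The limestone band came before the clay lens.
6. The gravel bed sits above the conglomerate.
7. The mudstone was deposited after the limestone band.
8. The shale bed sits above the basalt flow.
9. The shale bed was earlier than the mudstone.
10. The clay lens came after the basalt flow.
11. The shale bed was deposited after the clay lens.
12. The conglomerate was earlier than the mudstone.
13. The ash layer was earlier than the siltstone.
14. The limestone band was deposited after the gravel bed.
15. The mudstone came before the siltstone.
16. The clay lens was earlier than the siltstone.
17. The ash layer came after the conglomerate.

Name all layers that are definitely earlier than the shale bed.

Directly stated before the shale bed: the ash layer, the basalt flow, and the clay lens.
The conglomerate reaches the shale bed via the conglomerate → the ash layer → the shale bed.
The gravel bed reaches the shale bed via the gravel bed → the limestone band → the clay lens → the shale bed.
The limestone band reaches the shale bed via the limestone band → the clay lens → the shale bed.
No chain forces the mudstone (or any of the others) ahead of the shale bed.

the ash layer, the basalt flow, the clay lens, the conglomerate, the gravel bed, the limestone band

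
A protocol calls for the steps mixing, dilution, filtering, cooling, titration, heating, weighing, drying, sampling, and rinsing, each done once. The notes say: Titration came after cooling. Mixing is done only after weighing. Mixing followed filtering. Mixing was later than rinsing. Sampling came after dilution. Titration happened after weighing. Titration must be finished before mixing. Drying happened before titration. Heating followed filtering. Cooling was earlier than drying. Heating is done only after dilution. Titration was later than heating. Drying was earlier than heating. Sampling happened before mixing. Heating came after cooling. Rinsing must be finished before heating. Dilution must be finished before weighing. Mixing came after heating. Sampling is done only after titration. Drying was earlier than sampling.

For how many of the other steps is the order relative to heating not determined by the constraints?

1

Forced before heating: cooling, dilution, drying, filtering, and rinsing; forced after heating: mixing, sampling, and titration.
That leaves weighing with no forced order relative to heating — 1.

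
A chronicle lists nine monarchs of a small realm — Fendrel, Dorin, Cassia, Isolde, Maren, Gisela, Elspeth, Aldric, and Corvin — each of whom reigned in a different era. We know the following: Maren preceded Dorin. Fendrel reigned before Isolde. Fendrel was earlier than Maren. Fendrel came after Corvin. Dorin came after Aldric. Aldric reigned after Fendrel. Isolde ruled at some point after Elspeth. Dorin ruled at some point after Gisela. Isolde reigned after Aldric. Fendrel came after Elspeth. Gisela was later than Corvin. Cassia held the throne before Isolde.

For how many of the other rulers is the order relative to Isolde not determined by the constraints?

3

Forced before Isolde: Aldric, Cassia, Corvin, Elspeth, and Fendrel.
That leaves Dorin, Gisela, and Maren with no forced order relative to Isolde — 3.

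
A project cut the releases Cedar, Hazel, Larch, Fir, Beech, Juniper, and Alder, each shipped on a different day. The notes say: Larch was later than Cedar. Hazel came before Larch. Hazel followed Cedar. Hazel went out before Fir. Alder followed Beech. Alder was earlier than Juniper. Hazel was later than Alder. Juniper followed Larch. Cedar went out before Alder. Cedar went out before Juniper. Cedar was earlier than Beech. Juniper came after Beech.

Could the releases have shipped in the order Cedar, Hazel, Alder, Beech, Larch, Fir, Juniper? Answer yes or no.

no

The constraints require Beech before Alder, but in the proposed sequence Alder appears ahead of Beech. That one violation is enough.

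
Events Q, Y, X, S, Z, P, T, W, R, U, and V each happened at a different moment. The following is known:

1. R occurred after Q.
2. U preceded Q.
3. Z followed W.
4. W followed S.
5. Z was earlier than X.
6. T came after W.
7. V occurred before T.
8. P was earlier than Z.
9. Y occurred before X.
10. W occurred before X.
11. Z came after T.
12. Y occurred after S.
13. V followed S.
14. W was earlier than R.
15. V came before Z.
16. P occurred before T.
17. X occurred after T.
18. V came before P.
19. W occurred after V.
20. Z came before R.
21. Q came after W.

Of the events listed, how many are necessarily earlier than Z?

Directly stated before Z: P, T, V, and W.
S reaches Z via S → W → Z.
No chain forces R (or any of the others) ahead of Z.
That's P, S, T, V, and W — 5 in all.

5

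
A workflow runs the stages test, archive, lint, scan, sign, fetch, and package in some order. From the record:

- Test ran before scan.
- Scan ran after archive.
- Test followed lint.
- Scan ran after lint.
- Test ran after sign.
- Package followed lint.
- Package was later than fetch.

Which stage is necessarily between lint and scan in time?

test

Tracing the constraints gives lint → test → scan, so test sits after lint and before scan.
No other stage is forced both after lint and before scan.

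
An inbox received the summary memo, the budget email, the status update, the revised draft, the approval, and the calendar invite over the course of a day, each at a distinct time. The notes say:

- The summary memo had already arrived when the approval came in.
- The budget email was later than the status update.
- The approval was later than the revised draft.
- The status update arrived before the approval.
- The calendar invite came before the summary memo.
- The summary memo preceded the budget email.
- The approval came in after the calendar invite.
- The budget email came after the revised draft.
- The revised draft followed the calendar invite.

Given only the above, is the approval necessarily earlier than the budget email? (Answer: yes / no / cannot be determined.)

cannot be determined

No chain of stated constraints runs from the approval to the budget email, and none runs from the budget email to the approval either.
So the relative order of the approval and the budget email is not fixed by the given facts.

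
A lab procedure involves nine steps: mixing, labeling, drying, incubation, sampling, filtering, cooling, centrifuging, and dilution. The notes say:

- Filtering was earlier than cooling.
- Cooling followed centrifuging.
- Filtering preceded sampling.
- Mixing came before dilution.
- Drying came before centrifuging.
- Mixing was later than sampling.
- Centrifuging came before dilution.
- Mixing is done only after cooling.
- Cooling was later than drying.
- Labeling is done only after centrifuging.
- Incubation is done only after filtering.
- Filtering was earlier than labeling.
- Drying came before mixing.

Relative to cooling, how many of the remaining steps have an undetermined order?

3

Forced before cooling: centrifuging, drying, and filtering; forced after cooling: dilution and mixing.
That leaves incubation, labeling, and sampling with no forced order relative to cooling — 3.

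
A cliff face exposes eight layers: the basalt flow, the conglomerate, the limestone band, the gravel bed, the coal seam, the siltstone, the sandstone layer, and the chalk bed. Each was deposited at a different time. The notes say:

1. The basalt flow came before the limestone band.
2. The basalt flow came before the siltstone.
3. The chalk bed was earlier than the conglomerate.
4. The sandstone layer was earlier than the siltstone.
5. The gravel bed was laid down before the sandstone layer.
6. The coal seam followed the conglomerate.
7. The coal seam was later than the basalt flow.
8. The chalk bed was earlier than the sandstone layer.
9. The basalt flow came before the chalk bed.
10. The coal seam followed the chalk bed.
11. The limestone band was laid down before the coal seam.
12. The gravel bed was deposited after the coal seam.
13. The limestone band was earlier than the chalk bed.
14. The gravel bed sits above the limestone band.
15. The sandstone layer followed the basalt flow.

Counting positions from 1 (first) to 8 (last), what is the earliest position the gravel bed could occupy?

The basalt flow, the chalk bed, the coal seam, the conglomerate, and the limestone band must all come before the gravel bed — 5 forced predecessors.
Nothing else is forced ahead of the gravel bed, so its earliest slot is position 5 + 1 = 6.

6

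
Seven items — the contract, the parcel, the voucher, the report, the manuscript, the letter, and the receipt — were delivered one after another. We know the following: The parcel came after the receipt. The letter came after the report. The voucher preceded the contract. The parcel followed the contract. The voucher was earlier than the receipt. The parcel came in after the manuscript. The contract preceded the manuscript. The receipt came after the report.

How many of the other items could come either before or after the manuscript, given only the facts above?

Forced before the manuscript: the contract and the voucher; forced after the manuscript: the parcel.
That leaves the letter, the receipt, and the report with no forced order relative to the manuscript — 3.

3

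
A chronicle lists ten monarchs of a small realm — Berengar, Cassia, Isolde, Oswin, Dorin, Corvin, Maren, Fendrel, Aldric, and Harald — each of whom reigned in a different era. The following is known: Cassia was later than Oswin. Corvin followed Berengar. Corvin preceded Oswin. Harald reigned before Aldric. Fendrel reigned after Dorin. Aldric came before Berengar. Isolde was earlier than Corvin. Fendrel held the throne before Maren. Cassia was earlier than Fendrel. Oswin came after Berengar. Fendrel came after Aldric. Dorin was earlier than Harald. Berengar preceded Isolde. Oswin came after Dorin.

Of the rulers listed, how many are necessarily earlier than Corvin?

5

Directly stated before Corvin: Berengar and Isolde.
Aldric reaches Corvin via Aldric → Berengar → Corvin.
Dorin reaches Corvin via Dorin → Harald → Aldric → Berengar → Corvin.
Harald reaches Corvin via Harald → Aldric → Berengar → Corvin.
No chain forces Cassia (or any of the others) ahead of Corvin.
That's Aldric, Berengar, Dorin, Harald, and Isolde — 5 in all.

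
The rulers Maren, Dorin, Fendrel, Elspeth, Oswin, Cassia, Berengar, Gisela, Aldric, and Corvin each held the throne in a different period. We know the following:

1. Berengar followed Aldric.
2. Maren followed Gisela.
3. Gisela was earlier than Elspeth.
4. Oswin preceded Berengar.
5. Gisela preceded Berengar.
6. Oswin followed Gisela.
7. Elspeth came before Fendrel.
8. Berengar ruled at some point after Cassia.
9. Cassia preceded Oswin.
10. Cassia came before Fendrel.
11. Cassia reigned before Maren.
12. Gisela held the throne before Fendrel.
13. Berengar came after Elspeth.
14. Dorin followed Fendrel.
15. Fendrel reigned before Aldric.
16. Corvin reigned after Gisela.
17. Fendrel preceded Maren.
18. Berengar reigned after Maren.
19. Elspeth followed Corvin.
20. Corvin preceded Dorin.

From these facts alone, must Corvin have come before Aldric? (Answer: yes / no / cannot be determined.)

Chain the constraints: Corvin → Elspeth → Fendrel → Aldric. Each link is directly stated, so Corvin comes before Aldric.

yes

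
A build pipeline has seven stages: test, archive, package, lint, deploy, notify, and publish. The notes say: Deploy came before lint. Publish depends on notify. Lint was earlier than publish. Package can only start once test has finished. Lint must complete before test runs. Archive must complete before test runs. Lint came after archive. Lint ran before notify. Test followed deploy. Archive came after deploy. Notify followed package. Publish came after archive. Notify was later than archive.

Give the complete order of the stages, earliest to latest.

The constraints fix every adjacent pair, so only one ordering works:
deploy → archive → lint → test → package → notify → publish.

deploy, archive, lint, test, package, notify, publish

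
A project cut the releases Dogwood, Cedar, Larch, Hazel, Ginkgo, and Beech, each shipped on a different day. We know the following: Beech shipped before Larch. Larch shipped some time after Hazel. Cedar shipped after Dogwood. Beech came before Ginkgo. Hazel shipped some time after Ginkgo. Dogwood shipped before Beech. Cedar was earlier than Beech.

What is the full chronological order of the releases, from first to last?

The constraints fix every adjacent pair, so only one ordering works:
Dogwood → Cedar → Beech → Ginkgo → Hazel → Larch.

Dogwood, Cedar, Beech, Ginkgo, Hazel, Larch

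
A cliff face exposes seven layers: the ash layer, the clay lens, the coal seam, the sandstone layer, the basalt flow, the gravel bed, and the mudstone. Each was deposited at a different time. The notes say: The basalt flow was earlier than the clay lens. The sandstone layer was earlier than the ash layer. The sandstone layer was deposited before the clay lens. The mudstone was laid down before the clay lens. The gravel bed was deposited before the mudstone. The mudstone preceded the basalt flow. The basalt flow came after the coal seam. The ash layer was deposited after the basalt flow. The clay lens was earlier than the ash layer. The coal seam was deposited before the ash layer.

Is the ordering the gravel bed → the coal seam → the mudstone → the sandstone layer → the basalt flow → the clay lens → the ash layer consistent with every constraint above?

yes

Check each stated constraint against the proposed order — e.g. the mudstone is ahead of the clay lens; the coal seam is ahead of the ash layer. Every pair is in the required order; nothing is violated.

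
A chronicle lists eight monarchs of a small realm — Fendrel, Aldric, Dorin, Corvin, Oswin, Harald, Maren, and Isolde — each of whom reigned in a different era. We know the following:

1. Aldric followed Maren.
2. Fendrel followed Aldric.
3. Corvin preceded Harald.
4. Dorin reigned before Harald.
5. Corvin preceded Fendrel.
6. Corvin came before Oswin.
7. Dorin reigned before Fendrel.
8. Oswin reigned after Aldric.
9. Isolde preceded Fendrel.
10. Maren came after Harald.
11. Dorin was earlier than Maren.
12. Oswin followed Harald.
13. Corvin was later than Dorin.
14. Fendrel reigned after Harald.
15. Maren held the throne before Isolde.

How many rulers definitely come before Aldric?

Directly stated before Aldric: Maren.
Corvin reaches Aldric via Corvin → Harald → Maren → Aldric.
Dorin reaches Aldric via Dorin → Maren → Aldric.
Harald reaches Aldric via Harald → Maren → Aldric.
That's Corvin, Dorin, Harald, and Maren — 4 in all.

4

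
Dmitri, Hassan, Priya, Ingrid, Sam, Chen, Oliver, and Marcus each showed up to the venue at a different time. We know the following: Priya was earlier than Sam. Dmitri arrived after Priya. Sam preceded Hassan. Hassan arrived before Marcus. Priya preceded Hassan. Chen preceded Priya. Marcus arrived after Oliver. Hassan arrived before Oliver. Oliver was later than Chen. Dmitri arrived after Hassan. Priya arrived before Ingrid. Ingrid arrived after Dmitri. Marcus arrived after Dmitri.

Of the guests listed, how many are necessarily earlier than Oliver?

4

Directly stated before Oliver: Chen and Hassan.
Priya reaches Oliver via Priya → Hassan → Oliver.
Sam reaches Oliver via Sam → Hassan → Oliver.
No chain forces Ingrid (or any of the others) ahead of Oliver.
That's Chen, Hassan, Priya, and Sam — 4 in all.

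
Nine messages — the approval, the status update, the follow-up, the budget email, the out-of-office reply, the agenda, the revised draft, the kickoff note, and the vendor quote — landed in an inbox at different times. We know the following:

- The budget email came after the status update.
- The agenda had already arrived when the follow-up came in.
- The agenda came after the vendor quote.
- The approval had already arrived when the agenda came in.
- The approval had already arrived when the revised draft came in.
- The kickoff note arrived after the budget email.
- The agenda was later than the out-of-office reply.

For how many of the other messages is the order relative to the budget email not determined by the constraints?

Forced before the budget email: the status update; forced after the budget email: the kickoff note.
That leaves the agenda, the approval, the follow-up, the out-of-office reply, the revised draft, and the vendor quote with no forced order relative to the budget email — 6.

6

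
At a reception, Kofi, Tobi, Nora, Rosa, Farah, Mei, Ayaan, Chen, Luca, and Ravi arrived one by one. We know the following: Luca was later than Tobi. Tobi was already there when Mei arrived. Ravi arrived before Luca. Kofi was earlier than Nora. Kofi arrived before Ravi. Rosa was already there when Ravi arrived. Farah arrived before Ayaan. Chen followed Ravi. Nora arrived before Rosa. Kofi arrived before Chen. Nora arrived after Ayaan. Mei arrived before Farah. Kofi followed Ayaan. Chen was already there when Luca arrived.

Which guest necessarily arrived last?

Luca

Every other guest has a chain of constraints placing them before Luca, so Luca is last.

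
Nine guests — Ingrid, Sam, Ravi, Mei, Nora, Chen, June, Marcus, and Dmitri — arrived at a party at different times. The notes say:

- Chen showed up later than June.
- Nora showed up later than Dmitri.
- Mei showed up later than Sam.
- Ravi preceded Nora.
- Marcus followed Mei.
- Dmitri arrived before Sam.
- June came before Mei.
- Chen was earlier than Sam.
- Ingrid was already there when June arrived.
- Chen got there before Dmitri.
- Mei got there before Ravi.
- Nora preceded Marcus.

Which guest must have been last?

Every other guest has a chain of constraints placing them before Marcus, so Marcus is last.

Marcus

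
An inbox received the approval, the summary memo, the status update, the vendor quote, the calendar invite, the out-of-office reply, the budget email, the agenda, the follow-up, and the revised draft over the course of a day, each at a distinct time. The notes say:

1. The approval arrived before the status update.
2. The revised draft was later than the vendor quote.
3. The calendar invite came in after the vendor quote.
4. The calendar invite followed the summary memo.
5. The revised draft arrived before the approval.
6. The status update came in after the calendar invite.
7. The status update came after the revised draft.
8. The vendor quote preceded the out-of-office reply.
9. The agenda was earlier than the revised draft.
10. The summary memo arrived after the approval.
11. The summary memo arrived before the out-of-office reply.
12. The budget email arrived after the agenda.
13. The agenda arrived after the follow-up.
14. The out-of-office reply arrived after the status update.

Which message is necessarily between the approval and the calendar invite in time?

Tracing the constraints gives the approval → the summary memo → the calendar invite, so the summary memo sits after the approval and before the calendar invite.
No other message is forced both after the approval and before the calendar invite.

the summary memo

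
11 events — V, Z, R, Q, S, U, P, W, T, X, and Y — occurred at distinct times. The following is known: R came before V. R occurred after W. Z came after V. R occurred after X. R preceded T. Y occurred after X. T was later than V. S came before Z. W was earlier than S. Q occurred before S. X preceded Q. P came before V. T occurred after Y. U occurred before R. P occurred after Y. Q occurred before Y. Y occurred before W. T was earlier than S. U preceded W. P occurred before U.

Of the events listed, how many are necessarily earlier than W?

Directly stated before W: U and Y.
P reaches W via P → U → W.
Q reaches W via Q → Y → W.
X reaches W via X → Y → W.
That's P, Q, U, X, and Y — 5 in all.

5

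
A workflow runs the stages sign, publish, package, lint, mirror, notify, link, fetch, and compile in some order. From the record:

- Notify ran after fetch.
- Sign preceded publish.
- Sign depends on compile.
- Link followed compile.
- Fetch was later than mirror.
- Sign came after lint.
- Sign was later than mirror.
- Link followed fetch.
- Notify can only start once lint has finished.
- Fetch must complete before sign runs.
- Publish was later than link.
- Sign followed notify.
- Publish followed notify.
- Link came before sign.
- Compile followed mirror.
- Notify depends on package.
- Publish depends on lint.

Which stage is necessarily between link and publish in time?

sign

Tracing the constraints gives link → sign → publish, so sign sits after link and before publish.
No other stage is forced both after link and before publish.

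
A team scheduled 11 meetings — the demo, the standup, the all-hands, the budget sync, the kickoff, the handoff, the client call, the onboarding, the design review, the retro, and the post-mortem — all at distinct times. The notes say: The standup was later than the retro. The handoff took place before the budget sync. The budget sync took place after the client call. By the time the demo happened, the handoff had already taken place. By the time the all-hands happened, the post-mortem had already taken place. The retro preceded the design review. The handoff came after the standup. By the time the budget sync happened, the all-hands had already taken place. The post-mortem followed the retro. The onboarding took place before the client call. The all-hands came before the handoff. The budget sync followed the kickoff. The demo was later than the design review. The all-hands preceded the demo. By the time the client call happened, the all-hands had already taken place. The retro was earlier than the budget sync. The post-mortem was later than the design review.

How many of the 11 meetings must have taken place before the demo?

6

Directly stated before the demo: the all-hands, the design review, and the handoff.
The post-mortem reaches the demo via the post-mortem → the all-hands → the demo.
The retro reaches the demo via the retro → the design review → the demo.
The standup reaches the demo via the standup → the handoff → the demo.
No chain forces the client call (or any of the others) ahead of the demo.
That's the all-hands, the design review, the handoff, the post-mortem, the retro, and the standup — 6 in all.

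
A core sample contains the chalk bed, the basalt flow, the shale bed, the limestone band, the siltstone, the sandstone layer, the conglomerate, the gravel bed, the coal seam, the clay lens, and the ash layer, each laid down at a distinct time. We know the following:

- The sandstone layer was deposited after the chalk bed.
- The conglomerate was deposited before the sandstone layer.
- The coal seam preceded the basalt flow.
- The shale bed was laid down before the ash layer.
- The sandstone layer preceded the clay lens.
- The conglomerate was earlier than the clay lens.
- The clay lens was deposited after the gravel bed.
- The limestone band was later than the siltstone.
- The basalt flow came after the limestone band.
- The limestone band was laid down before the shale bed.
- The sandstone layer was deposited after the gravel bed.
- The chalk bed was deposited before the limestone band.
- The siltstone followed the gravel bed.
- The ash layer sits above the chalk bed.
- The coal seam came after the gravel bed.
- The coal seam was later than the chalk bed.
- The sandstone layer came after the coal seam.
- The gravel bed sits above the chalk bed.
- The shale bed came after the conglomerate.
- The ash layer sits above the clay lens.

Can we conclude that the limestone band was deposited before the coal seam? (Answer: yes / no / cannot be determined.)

cannot be determined

No chain of stated constraints runs from the limestone band to the coal seam, and none runs from the coal seam to the limestone band either.
So the relative order of the limestone band and the coal seam is not fixed by the given facts.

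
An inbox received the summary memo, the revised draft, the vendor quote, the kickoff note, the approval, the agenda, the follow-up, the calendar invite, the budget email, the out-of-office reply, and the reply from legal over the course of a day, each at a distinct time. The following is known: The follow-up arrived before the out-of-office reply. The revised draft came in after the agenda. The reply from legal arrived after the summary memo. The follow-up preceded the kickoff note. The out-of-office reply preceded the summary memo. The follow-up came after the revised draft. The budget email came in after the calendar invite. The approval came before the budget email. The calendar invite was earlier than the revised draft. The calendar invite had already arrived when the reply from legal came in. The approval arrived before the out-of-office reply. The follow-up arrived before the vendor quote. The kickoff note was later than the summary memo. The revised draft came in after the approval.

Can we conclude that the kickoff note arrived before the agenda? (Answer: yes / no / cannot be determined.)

Tracing the constraints gives the agenda → the revised draft → the follow-up → the kickoff note, so the agenda must come before the kickoff note.
That means the kickoff note cannot be before the agenda.

no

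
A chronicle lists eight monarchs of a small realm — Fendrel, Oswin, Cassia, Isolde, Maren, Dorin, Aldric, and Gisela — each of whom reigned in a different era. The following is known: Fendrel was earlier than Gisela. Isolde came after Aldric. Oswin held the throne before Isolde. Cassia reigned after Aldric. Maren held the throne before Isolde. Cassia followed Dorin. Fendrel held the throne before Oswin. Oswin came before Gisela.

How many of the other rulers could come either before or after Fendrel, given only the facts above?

4

Forced after Fendrel: Gisela, Isolde, and Oswin.
That leaves Aldric, Cassia, Dorin, and Maren with no forced order relative to Fendrel — 4.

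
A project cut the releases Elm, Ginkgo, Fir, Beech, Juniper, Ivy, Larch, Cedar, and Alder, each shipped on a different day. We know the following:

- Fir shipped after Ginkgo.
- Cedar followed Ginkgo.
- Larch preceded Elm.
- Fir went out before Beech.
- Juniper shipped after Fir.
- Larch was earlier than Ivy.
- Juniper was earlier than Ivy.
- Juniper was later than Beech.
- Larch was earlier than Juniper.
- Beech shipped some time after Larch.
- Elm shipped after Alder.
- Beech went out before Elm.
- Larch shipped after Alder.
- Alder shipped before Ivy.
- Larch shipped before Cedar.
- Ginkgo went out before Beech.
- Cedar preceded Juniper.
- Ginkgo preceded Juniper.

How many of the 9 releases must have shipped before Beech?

4

Directly stated before Beech: Fir, Ginkgo, and Larch.
Alder reaches Beech via Alder → Larch → Beech.
That's Alder, Fir, Ginkgo, and Larch — 4 in all.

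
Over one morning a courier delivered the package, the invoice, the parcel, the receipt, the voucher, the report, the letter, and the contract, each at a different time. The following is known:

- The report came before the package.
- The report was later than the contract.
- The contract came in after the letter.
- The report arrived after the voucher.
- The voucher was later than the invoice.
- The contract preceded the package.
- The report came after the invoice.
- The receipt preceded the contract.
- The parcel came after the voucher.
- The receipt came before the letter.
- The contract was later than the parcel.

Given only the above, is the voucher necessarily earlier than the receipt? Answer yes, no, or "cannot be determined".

No chain of stated constraints runs from the voucher to the receipt, and none runs from the receipt to the voucher either.
So the relative order of the voucher and the receipt is not fixed by the given facts.

cannot be determined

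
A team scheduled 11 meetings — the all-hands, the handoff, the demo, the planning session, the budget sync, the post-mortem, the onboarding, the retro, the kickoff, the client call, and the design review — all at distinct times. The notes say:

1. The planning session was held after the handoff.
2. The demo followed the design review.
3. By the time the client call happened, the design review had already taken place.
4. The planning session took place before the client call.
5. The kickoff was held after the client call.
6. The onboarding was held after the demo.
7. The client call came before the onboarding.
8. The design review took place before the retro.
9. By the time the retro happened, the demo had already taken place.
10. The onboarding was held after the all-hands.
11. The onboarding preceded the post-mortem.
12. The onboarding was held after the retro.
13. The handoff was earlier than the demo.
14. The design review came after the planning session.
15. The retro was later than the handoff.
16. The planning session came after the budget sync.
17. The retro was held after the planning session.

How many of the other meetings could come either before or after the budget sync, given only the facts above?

Forced after the budget sync: the client call, the demo, the design review, the kickoff, the onboarding, the planning session, the post-mortem, and the retro.
That leaves the all-hands and the handoff with no forced order relative to the budget sync — 2.

2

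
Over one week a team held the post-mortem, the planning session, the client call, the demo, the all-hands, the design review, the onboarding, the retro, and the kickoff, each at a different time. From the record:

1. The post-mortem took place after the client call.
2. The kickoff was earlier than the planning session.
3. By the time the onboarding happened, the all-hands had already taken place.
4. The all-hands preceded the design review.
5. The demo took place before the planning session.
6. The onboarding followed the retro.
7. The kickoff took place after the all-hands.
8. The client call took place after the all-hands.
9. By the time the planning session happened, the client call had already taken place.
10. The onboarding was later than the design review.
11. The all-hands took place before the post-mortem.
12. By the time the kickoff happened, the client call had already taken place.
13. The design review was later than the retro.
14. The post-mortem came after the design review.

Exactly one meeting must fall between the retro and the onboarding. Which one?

Tracing the constraints gives the retro → the design review → the onboarding, so the design review sits after the retro and before the onboarding.
No other meeting is forced both after the retro and before the onboarding.

the design review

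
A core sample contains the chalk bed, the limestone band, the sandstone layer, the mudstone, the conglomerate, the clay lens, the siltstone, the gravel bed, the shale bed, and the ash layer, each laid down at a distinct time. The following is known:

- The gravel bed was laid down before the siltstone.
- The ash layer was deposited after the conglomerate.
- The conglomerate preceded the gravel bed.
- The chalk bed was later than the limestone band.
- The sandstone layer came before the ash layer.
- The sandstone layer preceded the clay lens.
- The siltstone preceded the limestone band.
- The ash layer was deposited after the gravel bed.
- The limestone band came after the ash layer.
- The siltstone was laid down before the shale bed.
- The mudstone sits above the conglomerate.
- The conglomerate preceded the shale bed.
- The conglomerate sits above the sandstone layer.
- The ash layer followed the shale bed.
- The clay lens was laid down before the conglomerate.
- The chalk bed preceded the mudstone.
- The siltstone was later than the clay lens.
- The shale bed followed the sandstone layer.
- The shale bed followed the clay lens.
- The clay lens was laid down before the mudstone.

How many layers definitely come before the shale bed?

Directly stated before the shale bed: the clay lens, the conglomerate, the sandstone layer, and the siltstone.
The gravel bed reaches the shale bed via the gravel bed → the siltstone → the shale bed.
No chain forces the ash layer (or any of the others) ahead of the shale bed.
That's the clay lens, the conglomerate, the gravel bed, the sandstone layer, and the siltstone — 5 in all.

5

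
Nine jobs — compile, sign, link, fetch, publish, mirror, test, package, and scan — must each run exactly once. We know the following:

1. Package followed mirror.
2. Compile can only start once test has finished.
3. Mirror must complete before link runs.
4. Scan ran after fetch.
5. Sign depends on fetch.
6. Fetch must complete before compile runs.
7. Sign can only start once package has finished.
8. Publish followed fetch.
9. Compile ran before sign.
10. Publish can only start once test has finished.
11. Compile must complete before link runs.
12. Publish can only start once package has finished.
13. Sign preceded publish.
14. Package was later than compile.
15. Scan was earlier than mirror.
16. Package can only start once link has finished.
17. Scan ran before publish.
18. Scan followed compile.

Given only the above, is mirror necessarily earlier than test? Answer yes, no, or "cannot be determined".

no

Tracing the constraints gives test → compile → scan → mirror, so test must come before mirror.
That means mirror cannot be before test.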